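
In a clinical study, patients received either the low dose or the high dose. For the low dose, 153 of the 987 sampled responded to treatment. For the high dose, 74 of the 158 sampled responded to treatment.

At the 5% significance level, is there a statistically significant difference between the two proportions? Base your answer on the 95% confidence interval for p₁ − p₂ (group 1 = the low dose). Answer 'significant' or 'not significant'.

p̂₁ = 153/987 = 0.1550 and p̂₂ = 74/158 = 0.4684.
SE₁ = √(p̂₁(1−p̂₁)/n₁) = √(0.1550·0.8450/987) = 0.01152; SE₂ = √(0.4684·0.5316/158) = 0.03970.
Independent samples: SE of the difference = √(SE₁² + SE₂²) = √(0.0001327104 + 0.00157609) = 0.04134.
z* for 95% confidence is 1.960, so the margin of error is 1.960 × 0.04134 = 0.08103.
Point estimate p̂₁ − p̂₂ = 0.1550 − 0.4684 = -0.3134.
-0.3134 ± 0.08103 → (-0.39443, -0.23237).
The interval (-0.39443, -0.23237) does not contain 0, so the difference is significant.

significant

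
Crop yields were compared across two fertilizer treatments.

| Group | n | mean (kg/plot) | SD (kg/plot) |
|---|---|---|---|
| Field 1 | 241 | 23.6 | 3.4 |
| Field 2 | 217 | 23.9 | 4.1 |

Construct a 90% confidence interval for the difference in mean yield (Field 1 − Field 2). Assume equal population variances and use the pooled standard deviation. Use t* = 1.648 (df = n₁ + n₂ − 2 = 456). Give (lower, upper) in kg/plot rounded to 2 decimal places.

(-0.88, 0.28)

s_p = √[((n₁−1)s₁² + (n₂−1)s₂²)/(n₁+n₂−2)] = √[(240·3.4² + 216·4.1²)/456] = 3.7479.
SE = 3.7479·√(1/241 + 1/217) = 0.3507.
With t* = 1.648, margin = 1.648 × 0.3507 = 0.5780.
x̄₁ − x̄₂ = 23.6 − 23.9 = -0.3000; interval -0.3000 ± 0.5780 = (-0.88, 0.28).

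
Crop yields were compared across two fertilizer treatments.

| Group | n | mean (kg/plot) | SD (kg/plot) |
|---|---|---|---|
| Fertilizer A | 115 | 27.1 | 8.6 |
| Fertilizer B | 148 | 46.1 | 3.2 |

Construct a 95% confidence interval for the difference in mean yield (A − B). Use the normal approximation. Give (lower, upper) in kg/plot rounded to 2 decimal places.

SE₁ = s₁/√n₁ = 8.6/√115 = 0.8020; SE₂ = 3.2/√148 = 0.2630.
Independent samples, unequal variances: SE_diff = √(SE₁² + SE₂²) = √(0.643204 + 0.069169) = 0.8440.
z* = 1.960, so margin of error = 1.960 × 0.8440 = 1.6542.
Difference in means = 27.1 − 46.1 = -19.0000.
-19.0000 ± 1.6542 → (-20.65, -17.35).

(-20.65, -17.35)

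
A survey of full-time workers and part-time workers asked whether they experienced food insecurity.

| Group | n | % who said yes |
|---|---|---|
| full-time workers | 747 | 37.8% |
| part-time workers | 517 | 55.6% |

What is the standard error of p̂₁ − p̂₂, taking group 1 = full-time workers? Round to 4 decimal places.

SE₁ = √(p̂₁(1−p̂₁)/n₁) = √(0.3780·0.6220/747) = 0.01774; SE₂ = √(0.5560·0.4440/517) = 0.02185.
Independent samples: SE of the difference = √(SE₁² + SE₂²) = √(0.0003147076 + 0.0004774225) = 0.02814.

0.0281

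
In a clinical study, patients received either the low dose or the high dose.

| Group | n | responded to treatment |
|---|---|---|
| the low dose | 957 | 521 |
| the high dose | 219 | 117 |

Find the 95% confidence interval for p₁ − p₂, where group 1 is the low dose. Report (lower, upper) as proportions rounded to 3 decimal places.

Sample proportions: 521/957 = 0.5444, 117/219 = 0.5342.
Each SE is √(p̂(1−p̂)/n): √(0.5444·0.4556/957) = 0.01610 and √(0.5342·0.4658/219) = 0.03371.
SE(p̂₁ − p̂₂) = √(SE₁² + SE₂²) = √(0.00025921 + 0.0011363641) = 0.03736, since the two samples are independent.
At 95% confidence z* = 1.960; margin = 1.960 × 0.03736 = 0.07323.
The difference is 0.5444 − 0.5342 = 0.0102, so the interval is 0.0102 ± 0.07323 = (-0.063, 0.083).

(-0.063, 0.083)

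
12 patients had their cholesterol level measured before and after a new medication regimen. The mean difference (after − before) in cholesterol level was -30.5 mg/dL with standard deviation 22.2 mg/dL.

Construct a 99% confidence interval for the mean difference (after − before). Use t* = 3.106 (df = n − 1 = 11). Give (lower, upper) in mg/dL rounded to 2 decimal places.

(-50.41, -10.59)

This is a matched-pairs design, so SE = s_d/√n = 22.2/√12 = 6.4086.
Margin = 3.106 × 6.4086 = 19.9051; the interval is -30.5 ± 19.9051 = (-50.41, -10.59).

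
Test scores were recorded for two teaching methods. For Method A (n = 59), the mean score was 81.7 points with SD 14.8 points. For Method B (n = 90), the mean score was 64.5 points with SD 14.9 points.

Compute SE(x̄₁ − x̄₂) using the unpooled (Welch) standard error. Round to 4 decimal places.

Per-group SEs: s₁/√n₁ = 14.8/√59 = 1.9268, s₂/√n₂ = 14.9/√90 = 1.5706.
Unpooled SE of the difference: √(3.71255824 + 2.46678436) = 2.4858.

2.4858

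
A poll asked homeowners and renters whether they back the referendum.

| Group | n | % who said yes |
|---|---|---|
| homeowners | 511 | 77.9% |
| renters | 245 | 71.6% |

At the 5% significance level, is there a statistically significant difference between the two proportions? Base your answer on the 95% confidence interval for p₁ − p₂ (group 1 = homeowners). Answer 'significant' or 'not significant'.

Each SE is √(p̂(1−p̂)/n): √(0.7790·0.2210/511) = 0.01836 and √(0.7160·0.2840/245) = 0.02881.
SE(p̂₁ − p̂₂) = √(SE₁² + SE₂²) = √(0.0003370896 + 0.0008300161) = 0.03416, since the two samples are independent.
At 95% confidence z* = 1.960; margin = 1.960 × 0.03416 = 0.06695.
The difference is 0.7790 − 0.7160 = 0.0630, so the interval is 0.0630 ± 0.06695 = (-0.00395, 0.12995).
The interval (-0.00395, 0.12995) contains 0, so the difference is not significant.

not significant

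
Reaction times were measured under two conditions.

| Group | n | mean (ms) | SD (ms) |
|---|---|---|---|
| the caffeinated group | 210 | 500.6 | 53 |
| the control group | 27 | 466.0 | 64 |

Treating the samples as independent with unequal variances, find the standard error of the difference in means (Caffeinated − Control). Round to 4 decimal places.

SE₁ = s₁/√n₁ = 53/√210 = 3.6573; SE₂ = 64/√27 = 12.3168.
Independent samples, unequal variances: SE_diff = √(SE₁² + SE₂²) = √(13.37584329 + 151.70356224) = 12.8483.

12.8483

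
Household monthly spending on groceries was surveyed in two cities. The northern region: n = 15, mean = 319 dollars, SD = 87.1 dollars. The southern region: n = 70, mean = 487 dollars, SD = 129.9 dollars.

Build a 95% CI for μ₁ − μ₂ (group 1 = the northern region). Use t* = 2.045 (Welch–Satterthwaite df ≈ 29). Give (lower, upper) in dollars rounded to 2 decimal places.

SE₁ = s₁/√n₁ = 87.1/√15 = 22.4891; SE₂ = 129.9/√70 = 15.5260.
Independent samples, unequal variances: SE_diff = √(SE₁² + SE₂²) = √(505.75961881 + 241.056676) = 27.3279.
t* = 2.045, so margin of error = 2.045 × 27.3279 = 55.8856.
Difference in means = 319 − 487 = -168.0000.
-168.0000 ± 55.8856 → (-223.89, -112.11).

(-223.89, -112.11)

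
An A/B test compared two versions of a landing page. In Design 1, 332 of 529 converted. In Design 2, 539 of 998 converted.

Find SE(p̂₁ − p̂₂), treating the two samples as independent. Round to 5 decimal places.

0.02628

Sample proportions: 332/529 = 0.6276, 539/998 = 0.5401.
Each SE is √(p̂(1−p̂)/n): √(0.6276·0.3724/529) = 0.02102 and √(0.5401·0.4599/998) = 0.01578.
SE(p̂₁ − p̂₂) = √(SE₁² + SE₂²) = √(0.0004418404 + 0.0002490084) = 0.02628, since the two samples are independent.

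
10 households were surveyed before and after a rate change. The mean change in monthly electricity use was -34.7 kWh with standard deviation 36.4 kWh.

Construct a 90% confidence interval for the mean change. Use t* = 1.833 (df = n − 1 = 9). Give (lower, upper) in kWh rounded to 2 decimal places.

This is a matched-pairs design, so SE = s_d/√n = 36.4/√10 = 11.5107.
Margin = 1.833 × 11.5107 = 21.0991; the interval is -34.7 ± 21.0991 = (-55.80, -13.60).

(-55.80, -13.60)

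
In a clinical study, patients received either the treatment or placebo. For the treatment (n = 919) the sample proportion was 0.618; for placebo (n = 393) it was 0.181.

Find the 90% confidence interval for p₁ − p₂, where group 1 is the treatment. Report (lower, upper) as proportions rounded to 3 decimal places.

(0.396, 0.478)

SE₁ = √(p̂₁(1−p̂₁)/n₁) = √(0.6180·0.3820/919) = 0.01603; SE₂ = √(0.1810·0.8190/393) = 0.01942.
Independent samples: SE of the difference = √(SE₁² + SE₂²) = √(0.0002569609 + 0.0003771364) = 0.02518.
z* for 90% confidence is 1.645, so the margin of error is 1.645 × 0.02518 = 0.04142.
Point estimate p̂₁ − p̂₂ = 0.6180 − 0.1810 = 0.4370.
0.4370 ± 0.04142 → (0.396, 0.478).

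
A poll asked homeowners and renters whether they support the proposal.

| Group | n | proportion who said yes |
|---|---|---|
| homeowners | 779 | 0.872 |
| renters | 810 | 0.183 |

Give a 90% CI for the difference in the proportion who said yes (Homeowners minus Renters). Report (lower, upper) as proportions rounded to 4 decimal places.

Each SE is √(p̂(1−p̂)/n): √(0.8720·0.1280/779) = 0.01197 and √(0.1830·0.8170/810) = 0.01359.
SE(p̂₁ − p̂₂) = √(SE₁² + SE₂²) = √(0.0001432809 + 0.0001846881) = 0.01811, since the two samples are independent.
At 90% confidence z* = 1.645; margin = 1.645 × 0.01811 = 0.02979.
The difference is 0.8720 − 0.1830 = 0.6890, so the interval is 0.6890 ± 0.02979 = (0.6592, 0.7188).

(0.6592, 0.7188)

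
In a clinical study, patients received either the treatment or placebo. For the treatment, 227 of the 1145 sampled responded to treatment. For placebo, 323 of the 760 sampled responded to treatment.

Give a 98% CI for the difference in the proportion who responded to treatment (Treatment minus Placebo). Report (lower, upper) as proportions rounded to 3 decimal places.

First, p̂₁ = 227/1145 = 0.1983; p̂₂ = 323/760 = 0.4250.
The two standard errors are √(0.1983×0.8017/1145) = 0.01178 and √(0.4250×0.5750/760) = 0.01793.
Because the samples are independent, SE_diff = √(0.01178² + 0.01793²) = 0.02145.
Using z* = 2.326 for 98%, ME = 2.326 × 0.02145 = 0.04989.
p̂₁ − p̂₂ = -0.2267; interval -0.2267 ± 0.04989 gives (-0.277, -0.177).

(-0.277, -0.177)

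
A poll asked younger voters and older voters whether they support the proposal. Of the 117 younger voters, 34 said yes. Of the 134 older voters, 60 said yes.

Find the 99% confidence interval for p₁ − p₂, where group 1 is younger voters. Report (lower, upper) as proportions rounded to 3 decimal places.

(-0.312, -0.002)

Sample proportions: 34/117 = 0.2906, 60/134 = 0.4478.
Each SE is √(p̂(1−p̂)/n): √(0.2906·0.7094/117) = 0.04198 and √(0.4478·0.5522/134) = 0.04296.
SE(p̂₁ − p̂₂) = √(SE₁² + SE₂²) = √(0.0017623204 + 0.0018455616) = 0.06007, since the two samples are independent.
At 99% confidence z* = 2.576; margin = 2.576 × 0.06007 = 0.15474.
The difference is 0.2906 − 0.4478 = -0.1572, so the interval is -0.1572 ± 0.15474 = (-0.312, -0.002).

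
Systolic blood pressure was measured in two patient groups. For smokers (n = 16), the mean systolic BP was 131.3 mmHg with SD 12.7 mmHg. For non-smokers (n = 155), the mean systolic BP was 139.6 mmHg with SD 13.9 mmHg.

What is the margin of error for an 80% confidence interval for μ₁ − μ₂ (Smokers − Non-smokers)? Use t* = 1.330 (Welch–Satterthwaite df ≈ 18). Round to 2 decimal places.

Standard errors of each mean: 12.7/√16 = 3.1750 and 13.9/√155 = 1.1165.
SE(x̄₁ − x̄₂) = √(3.1750² + 1.1165²) = 3.3656 for independent samples with unequal variances.
With t* = 1.330, the margin is 1.330 × 3.3656 = 4.4762.

4.48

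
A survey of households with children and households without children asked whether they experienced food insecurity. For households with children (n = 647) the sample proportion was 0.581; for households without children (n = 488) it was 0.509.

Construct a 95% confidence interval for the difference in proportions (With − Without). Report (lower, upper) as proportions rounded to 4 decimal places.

(0.0136, 0.1304)

Each SE is √(p̂(1−p̂)/n): √(0.5810·0.4190/647) = 0.01940 and √(0.5090·0.4910/488) = 0.02263.
SE(p̂₁ − p̂₂) = √(SE₁² + SE₂²) = √(0.00037636 + 0.0005121169) = 0.02981, since the two samples are independent.
At 95% confidence z* = 1.960; margin = 1.960 × 0.02981 = 0.05843.
The difference is 0.5810 − 0.5090 = 0.0720, so the interval is 0.0720 ± 0.05843 = (0.0136, 0.1304).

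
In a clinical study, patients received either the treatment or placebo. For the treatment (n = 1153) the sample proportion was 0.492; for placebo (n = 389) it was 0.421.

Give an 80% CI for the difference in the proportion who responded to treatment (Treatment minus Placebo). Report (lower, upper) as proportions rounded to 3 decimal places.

Each SE is √(p̂(1−p̂)/n): √(0.4920·0.5080/1153) = 0.01472 and √(0.4210·0.5790/389) = 0.02503.
SE(p̂₁ − p̂₂) = √(SE₁² + SE₂²) = √(0.0002166784 + 0.0006265009) = 0.02904, since the two samples are independent.
At 80% confidence z* = 1.282; margin = 1.282 × 0.02904 = 0.03723.
The difference is 0.4920 − 0.4210 = 0.0710, so the interval is 0.0710 ± 0.03723 = (0.034, 0.108).

(0.034, 0.108)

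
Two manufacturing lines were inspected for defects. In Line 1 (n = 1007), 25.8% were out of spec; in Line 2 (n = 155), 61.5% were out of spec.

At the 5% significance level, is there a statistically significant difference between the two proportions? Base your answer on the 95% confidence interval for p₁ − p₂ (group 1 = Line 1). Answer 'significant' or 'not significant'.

significant

The two standard errors are √(0.2580×0.7420/1007) = 0.01379 and √(0.6150×0.3850/155) = 0.03908.
Because the samples are independent, SE_diff = √(0.01379² + 0.03908²) = 0.04144.
Using z* = 1.960 for 95%, ME = 1.960 × 0.04144 = 0.08122.
p̂₁ − p̂₂ = -0.3570; interval -0.3570 ± 0.08122 gives (-0.43822, -0.27578).
The interval (-0.43822, -0.27578) does not contain 0, so the difference is significant.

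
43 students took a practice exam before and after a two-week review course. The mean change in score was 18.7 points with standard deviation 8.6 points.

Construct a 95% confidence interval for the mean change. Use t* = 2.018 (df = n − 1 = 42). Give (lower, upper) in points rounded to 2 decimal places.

(16.05, 21.35)

Paired design: SE = s_d/√n = 8.6/√43 = 1.3115.
t* = 2.018; margin of error = 2.018 × 1.3115 = 2.6466.
18.7 ± 2.6466 → (16.05, 21.35).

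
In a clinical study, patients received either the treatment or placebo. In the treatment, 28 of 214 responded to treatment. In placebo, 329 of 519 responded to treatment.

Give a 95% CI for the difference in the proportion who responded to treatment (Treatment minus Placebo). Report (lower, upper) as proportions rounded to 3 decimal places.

(-0.564, -0.442)

Sample proportions: 28/214 = 0.1308, 329/519 = 0.6339.
Each SE is √(p̂(1−p̂)/n): √(0.1308·0.8692/214) = 0.02305 and √(0.6339·0.3661/519) = 0.02115.
SE(p̂₁ − p̂₂) = √(SE₁² + SE₂²) = √(0.0005313025 + 0.0004473225) = 0.03128, since the two samples are independent.
At 95% confidence z* = 1.960; margin = 1.960 × 0.03128 = 0.06131.
The difference is 0.1308 − 0.6339 = -0.5031, so the interval is -0.5031 ± 0.06131 = (-0.564, -0.442).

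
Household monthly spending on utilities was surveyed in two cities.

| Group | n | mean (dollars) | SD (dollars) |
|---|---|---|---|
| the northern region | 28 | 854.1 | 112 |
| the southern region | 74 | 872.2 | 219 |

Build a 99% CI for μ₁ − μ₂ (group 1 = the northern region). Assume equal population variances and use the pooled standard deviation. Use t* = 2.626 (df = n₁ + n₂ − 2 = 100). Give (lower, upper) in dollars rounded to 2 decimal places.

s_p = √[((n₁−1)s₁² + (n₂−1)s₂²)/(n₁+n₂−2)] = √[(27·112² + 73·219²)/100] = 195.9551.
SE = 195.9551·√(1/28 + 1/74) = 43.4772.
With t* = 2.626, margin = 2.626 × 43.4772 = 114.1711.
x̄₁ − x̄₂ = 854.1 − 872.2 = -18.1000; interval -18.1000 ± 114.1711 = (-132.27, 96.07).

(-132.27, 96.07)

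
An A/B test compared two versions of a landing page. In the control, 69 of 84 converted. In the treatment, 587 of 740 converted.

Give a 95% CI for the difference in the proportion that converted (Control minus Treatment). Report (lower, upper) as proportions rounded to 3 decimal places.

(-0.059, 0.115)

Sample proportions: 69/84 = 0.8214, 587/740 = 0.7932.
Each SE is √(p̂(1−p̂)/n): √(0.8214·0.1786/84) = 0.04179 and √(0.7932·0.2068/740) = 0.01489.
SE(p̂₁ − p̂₂) = √(SE₁² + SE₂²) = √(0.0017464041 + 0.0002217121) = 0.04436, since the two samples are independent.
At 95% confidence z* = 1.960; margin = 1.960 × 0.04436 = 0.08695.
The difference is 0.8214 − 0.7932 = 0.0282, so the interval is 0.0282 ± 0.08695 = (-0.059, 0.115).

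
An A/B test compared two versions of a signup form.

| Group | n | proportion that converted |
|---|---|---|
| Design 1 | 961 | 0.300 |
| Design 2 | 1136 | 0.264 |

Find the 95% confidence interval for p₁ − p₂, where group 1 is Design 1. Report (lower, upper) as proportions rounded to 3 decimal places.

(-0.003, 0.075)

The two standard errors are √(0.3000×0.7000/961) = 0.01478 and √(0.2640×0.7360/1136) = 0.01308.
Because the samples are independent, SE_diff = √(0.01478² + 0.01308²) = 0.01974.
Using z* = 1.960 for 95%, ME = 1.960 × 0.01974 = 0.03869.
p̂₁ − p̂₂ = 0.0360; interval 0.0360 ± 0.03869 gives (-0.003, 0.075).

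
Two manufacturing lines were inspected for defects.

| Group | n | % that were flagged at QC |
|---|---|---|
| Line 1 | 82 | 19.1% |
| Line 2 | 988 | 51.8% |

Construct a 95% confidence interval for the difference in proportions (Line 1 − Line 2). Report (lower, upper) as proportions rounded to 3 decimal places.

(-0.418, -0.236)

Each SE is √(p̂(1−p̂)/n): √(0.1910·0.8090/82) = 0.04341 and √(0.5180·0.4820/988) = 0.01590.
SE(p̂₁ − p̂₂) = √(SE₁² + SE₂²) = √(0.0018844281 + 0.00025281) = 0.04623, since the two samples are independent.
At 95% confidence z* = 1.960; margin = 1.960 × 0.04623 = 0.09061.
The difference is 0.1910 − 0.5180 = -0.3270, so the interval is -0.3270 ± 0.09061 = (-0.418, -0.236).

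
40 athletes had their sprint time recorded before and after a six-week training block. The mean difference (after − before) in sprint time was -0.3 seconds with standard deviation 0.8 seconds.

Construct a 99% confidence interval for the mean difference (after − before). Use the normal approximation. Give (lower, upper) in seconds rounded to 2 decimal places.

(-0.63, 0.03)

This is a matched-pairs design, so SE = s_d/√n = 0.8/√40 = 0.1265.
Margin = 2.576 × 0.1265 = 0.3259; the interval is -0.3 ± 0.3259 = (-0.63, 0.03).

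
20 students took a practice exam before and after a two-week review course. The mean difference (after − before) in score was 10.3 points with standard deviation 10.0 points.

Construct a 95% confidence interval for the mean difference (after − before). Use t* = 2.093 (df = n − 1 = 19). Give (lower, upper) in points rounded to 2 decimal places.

Paired design: SE = s_d/√n = 10.0/√20 = 2.2361.
t* = 2.093; margin of error = 2.093 × 2.2361 = 4.6802.
10.3 ± 4.6802 → (5.62, 14.98).

(5.62, 14.98)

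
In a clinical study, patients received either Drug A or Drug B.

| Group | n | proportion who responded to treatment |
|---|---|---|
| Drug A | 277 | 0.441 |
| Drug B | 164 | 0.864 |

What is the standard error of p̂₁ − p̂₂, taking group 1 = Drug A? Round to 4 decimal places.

0.0401

The two standard errors are √(0.4410×0.5590/277) = 0.02983 and √(0.8640×0.1360/164) = 0.02677.
Because the samples are independent, SE_diff = √(0.02983² + 0.02677²) = 0.04008.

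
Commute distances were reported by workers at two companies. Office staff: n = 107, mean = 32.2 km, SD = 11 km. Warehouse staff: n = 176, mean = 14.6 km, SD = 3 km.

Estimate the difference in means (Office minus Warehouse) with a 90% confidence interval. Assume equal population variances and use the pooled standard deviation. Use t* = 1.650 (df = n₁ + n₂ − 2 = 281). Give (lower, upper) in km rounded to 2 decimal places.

(16.15, 19.05)

s_p = √[((n₁−1)s₁² + (n₂−1)s₂²)/(n₁+n₂−2)] = √[(106·11² + 175·3²)/281] = 7.1588.
SE = 7.1588·√(1/107 + 1/176) = 0.8776.
With t* = 1.650, margin = 1.650 × 0.8776 = 1.4480.
x̄₁ − x̄₂ = 32.2 − 14.6 = 17.6000; interval 17.6000 ± 1.4480 = (16.15, 19.05).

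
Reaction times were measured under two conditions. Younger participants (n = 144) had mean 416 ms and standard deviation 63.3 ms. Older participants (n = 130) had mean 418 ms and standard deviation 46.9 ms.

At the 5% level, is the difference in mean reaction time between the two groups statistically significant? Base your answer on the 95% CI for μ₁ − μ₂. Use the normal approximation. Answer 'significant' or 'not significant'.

SE₁ = s₁/√n₁ = 63.3/√144 = 5.2750; SE₂ = 46.9/√130 = 4.1134.
Independent samples, unequal variances: SE_diff = √(SE₁² + SE₂²) = √(27.825625 + 16.92005956) = 6.6892.
z* = 1.960, so margin of error = 1.960 × 6.6892 = 13.1108.
Difference in means = 416 − 418 = -2.0000.
-2.0000 ± 13.1108 → (-15.1108, 11.1108).
The interval (-15.1108, 11.1108) contains 0, so the difference is not significant.

not significant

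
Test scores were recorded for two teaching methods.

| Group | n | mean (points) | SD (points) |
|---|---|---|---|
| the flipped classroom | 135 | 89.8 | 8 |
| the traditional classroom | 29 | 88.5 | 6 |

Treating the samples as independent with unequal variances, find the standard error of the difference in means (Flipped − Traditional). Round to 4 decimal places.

Standard errors of each mean: 8/√135 = 0.6885 and 6/√29 = 1.1142.
SE(x̄₁ − x̄₂) = √(0.6885² + 1.1142²) = 1.3098 for independent samples with unequal variances.

1.3098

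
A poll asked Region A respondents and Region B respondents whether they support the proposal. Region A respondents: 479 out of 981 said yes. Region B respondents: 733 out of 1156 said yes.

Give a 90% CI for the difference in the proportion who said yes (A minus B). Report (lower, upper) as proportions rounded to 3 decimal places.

p̂₁ = 479/981 = 0.4883 and p̂₂ = 733/1156 = 0.6341.
SE₁ = √(p̂₁(1−p̂₁)/n₁) = √(0.4883·0.5117/981) = 0.01596; SE₂ = √(0.6341·0.3659/1156) = 0.01417.
Independent samples: SE of the difference = √(SE₁² + SE₂²) = √(0.0002547216 + 0.0002007889) = 0.02134.
z* for 90% confidence is 1.645, so the margin of error is 1.645 × 0.02134 = 0.03510.
Point estimate p̂₁ − p̂₂ = 0.4883 − 0.6341 = -0.1458.
-0.1458 ± 0.03510 → (-0.181, -0.111).

(-0.181, -0.111)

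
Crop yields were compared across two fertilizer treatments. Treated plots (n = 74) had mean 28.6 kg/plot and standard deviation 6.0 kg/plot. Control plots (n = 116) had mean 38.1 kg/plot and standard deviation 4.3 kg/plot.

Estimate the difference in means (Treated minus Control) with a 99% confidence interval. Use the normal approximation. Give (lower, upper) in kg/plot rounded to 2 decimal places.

(-11.57, -7.43)

Per-group SEs: s₁/√n₁ = 6.0/√74 = 0.6975, s₂/√n₂ = 4.3/√116 = 0.3992.
Unpooled SE of the difference: √(0.48650625 + 0.15936064) = 0.8037.
Margin of error = z* · SE = 2.576 × 0.8037 = 2.0703.
x̄₁ − x̄₂ = 28.6 − 38.1 = -9.5000.
CI: -9.5000 ± 2.0703 = (-11.57, -7.43).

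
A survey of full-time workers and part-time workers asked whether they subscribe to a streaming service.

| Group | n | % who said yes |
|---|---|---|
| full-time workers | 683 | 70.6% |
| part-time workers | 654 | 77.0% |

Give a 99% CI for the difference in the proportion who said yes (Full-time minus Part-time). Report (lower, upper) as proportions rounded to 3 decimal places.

The two standard errors are √(0.7060×0.2940/683) = 0.01743 and √(0.7700×0.2300/654) = 0.01646.
Because the samples are independent, SE_diff = √(0.01743² + 0.01646²) = 0.02397.
Using z* = 2.576 for 99%, ME = 2.576 × 0.02397 = 0.06175.
p̂₁ − p̂₂ = -0.0640; interval -0.0640 ± 0.06175 gives (-0.126, -0.002).

(-0.126, -0.002)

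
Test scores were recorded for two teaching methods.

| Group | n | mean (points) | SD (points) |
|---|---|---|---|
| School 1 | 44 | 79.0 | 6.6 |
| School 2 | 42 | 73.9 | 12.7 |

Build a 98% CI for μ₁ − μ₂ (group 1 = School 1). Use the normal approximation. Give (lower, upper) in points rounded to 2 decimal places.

(-0.01, 10.21)

Standard errors of each mean: 6.6/√44 = 0.9950 and 12.7/√42 = 1.9597.
SE(x̄₁ − x̄₂) = √(0.9950² + 1.9597²) = 2.1978 for independent samples with unequal variances.
With z* = 2.326, the margin is 2.326 × 2.1978 = 5.1121.
x̄₁ − x̄₂ = 79.0 − 73.9 = 5.1000; the interval is 5.1000 ± 5.1121 = (-0.01, 10.21).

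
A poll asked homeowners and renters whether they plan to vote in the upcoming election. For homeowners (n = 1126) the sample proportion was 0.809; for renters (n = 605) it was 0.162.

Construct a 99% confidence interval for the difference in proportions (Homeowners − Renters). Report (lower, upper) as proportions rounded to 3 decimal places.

(0.598, 0.696)

SE₁ = √(p̂₁(1−p̂₁)/n₁) = √(0.8090·0.1910/1126) = 0.01171; SE₂ = √(0.1620·0.8380/605) = 0.01498.
Independent samples: SE of the difference = √(SE₁² + SE₂²) = √(0.0001371241 + 0.0002244004) = 0.01901.
z* for 99% confidence is 2.576, so the margin of error is 2.576 × 0.01901 = 0.04897.
Point estimate p̂₁ − p̂₂ = 0.8090 − 0.1620 = 0.6470.
0.6470 ± 0.04897 → (0.598, 0.696).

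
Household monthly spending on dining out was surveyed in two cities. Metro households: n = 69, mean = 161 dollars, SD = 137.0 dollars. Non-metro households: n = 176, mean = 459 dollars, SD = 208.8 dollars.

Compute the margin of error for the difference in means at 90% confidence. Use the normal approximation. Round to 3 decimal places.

SE₁ = s₁/√n₁ = 137.0/√69 = 16.4929; SE₂ = 208.8/√176 = 15.7389.
Independent samples, unequal variances: SE_diff = √(SE₁² + SE₂²) = √(272.01575041 + 247.71297321) = 22.7976.
z* = 1.645, so margin of error = 1.645 × 22.7976 = 37.5021.

37.502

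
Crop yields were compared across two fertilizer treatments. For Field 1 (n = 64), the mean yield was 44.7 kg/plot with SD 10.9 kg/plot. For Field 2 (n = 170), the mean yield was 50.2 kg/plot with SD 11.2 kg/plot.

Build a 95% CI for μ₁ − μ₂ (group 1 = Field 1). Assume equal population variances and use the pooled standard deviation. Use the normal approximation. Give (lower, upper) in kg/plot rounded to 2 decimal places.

(-8.70, -2.30)

Pooled variance s_p² = [63·10.9² + 169·11.2²] / (64+170−2) = 123.6396, so s_p = 11.1193.
SE_diff = s_p·√(1/n₁ + 1/n₂) = 11.1193·√(1/64 + 1/170) = 1.6307.
z* = 1.960; margin = 1.960 × 1.6307 = 3.1962.
Difference = 44.7 − 50.2 = -5.5000.
-5.5000 ± 3.1962 → (-8.70, -2.30).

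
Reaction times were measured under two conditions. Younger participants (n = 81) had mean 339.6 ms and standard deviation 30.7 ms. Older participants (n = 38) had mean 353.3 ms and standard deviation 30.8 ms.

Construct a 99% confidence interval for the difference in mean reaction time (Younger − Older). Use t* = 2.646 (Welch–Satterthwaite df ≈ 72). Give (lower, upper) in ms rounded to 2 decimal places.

SE₁ = s₁/√n₁ = 30.7/√81 = 3.4111; SE₂ = 30.8/√38 = 4.9964.
Independent samples, unequal variances: SE_diff = √(SE₁² + SE₂²) = √(11.63560321 + 24.96401296) = 6.0498.
t* = 2.646, so margin of error = 2.646 × 6.0498 = 16.0078.
Difference in means = 339.6 − 353.3 = -13.7000.
-13.7000 ± 16.0078 → (-29.71, 2.31).

(-29.71, 2.31)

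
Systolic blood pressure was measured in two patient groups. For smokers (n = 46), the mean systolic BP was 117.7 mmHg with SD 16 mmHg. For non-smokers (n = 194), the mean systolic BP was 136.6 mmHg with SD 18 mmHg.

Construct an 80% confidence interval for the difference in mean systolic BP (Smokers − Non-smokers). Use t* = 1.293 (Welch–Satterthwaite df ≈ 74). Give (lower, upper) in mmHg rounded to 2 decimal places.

(-22.38, -15.42)

Per-group SEs: s₁/√n₁ = 16/√46 = 2.3591, s₂/√n₂ = 18/√194 = 1.2923.
Unpooled SE of the difference: √(5.56535281 + 1.67003929) = 2.6899.
Margin of error = t* · SE = 1.293 × 2.6899 = 3.4780.
x̄₁ − x̄₂ = 117.7 − 136.6 = -18.9000.
CI: -18.9000 ± 3.4780 = (-22.38, -15.42).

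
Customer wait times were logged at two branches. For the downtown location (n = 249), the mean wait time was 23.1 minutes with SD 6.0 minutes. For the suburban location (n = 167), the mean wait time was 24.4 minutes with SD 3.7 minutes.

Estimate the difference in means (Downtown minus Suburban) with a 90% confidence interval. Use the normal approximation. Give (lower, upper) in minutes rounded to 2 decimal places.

(-2.08, -0.52)

SE₁ = s₁/√n₁ = 6.0/√249 = 0.3802; SE₂ = 3.7/√167 = 0.2863.
Independent samples, unequal variances: SE_diff = √(SE₁² + SE₂²) = √(0.14455204 + 0.08196769) = 0.4759.
z* = 1.645, so margin of error = 1.645 × 0.4759 = 0.7829.
Difference in means = 23.1 − 24.4 = -1.3000.
-1.3000 ± 0.7829 → (-2.08, -0.52).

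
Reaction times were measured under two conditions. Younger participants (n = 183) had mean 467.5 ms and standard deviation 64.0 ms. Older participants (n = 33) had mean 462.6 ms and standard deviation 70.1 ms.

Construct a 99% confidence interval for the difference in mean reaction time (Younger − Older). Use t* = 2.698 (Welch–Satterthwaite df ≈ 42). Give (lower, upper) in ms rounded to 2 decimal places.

Per-group SEs: s₁/√n₁ = 64.0/√183 = 4.7310, s₂/√n₂ = 70.1/√33 = 12.2028.
Unpooled SE of the difference: √(22.382361 + 148.90832784) = 13.0878.
Margin of error = t* · SE = 2.698 × 13.0878 = 35.3109.
x̄₁ − x̄₂ = 467.5 − 462.6 = 4.9000.
CI: 4.9000 ± 35.3109 = (-30.41, 40.21).

(-30.41, 40.21)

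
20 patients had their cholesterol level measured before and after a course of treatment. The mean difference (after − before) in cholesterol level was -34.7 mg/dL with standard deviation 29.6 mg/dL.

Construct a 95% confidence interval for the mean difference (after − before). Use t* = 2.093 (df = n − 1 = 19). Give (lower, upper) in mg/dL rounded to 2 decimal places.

This is a matched-pairs design, so SE = s_d/√n = 29.6/√20 = 6.6188.
Margin = 2.093 × 6.6188 = 13.8531; the interval is -34.7 ± 13.8531 = (-48.55, -20.85).

(-48.55, -20.85)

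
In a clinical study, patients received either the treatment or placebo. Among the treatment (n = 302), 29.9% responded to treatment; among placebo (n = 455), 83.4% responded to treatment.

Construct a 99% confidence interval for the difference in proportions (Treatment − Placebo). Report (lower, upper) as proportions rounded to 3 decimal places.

(-0.616, -0.454)

Each SE is √(p̂(1−p̂)/n): √(0.2990·0.7010/302) = 0.02634 and √(0.8340·0.1660/455) = 0.01744.
SE(p̂₁ − p̂₂) = √(SE₁² + SE₂²) = √(0.0006937956 + 0.0003041536) = 0.03159, since the two samples are independent.
At 99% confidence z* = 2.576; margin = 2.576 × 0.03159 = 0.08138.
The difference is 0.2990 − 0.8340 = -0.5350, so the interval is -0.5350 ± 0.08138 = (-0.616, -0.454).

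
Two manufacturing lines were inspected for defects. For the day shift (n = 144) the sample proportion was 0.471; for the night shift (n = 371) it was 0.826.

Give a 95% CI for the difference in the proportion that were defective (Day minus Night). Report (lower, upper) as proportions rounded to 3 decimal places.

(-0.445, -0.265)

The two standard errors are √(0.4710×0.5290/144) = 0.04160 and √(0.8260×0.1740/371) = 0.01968.
Because the samples are independent, SE_diff = √(0.04160² + 0.01968²) = 0.04602.
Using z* = 1.960 for 95%, ME = 1.960 × 0.04602 = 0.09020.
p̂₁ − p̂₂ = -0.3550; interval -0.3550 ± 0.09020 gives (-0.445, -0.265).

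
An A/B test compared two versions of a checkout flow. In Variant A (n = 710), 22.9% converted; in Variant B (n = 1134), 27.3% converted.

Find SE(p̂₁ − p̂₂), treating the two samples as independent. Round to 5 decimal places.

0.02058

Each SE is √(p̂(1−p̂)/n): √(0.2290·0.7710/710) = 0.01577 and √(0.2730·0.7270/1134) = 0.01323.
SE(p̂₁ − p̂₂) = √(SE₁² + SE₂²) = √(0.0002486929 + 0.0001750329) = 0.02058, since the two samples are independent.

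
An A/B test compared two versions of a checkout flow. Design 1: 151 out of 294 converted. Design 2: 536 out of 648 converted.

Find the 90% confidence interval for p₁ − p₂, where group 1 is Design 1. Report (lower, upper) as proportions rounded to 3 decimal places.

p̂₁ = 151/294 = 0.5136 and p̂₂ = 536/648 = 0.8272.
SE₁ = √(p̂₁(1−p̂₁)/n₁) = √(0.5136·0.4864/294) = 0.02915; SE₂ = √(0.8272·0.1728/648) = 0.01485.
Independent samples: SE of the difference = √(SE₁² + SE₂²) = √(0.0008497225 + 0.0002205225) = 0.03271.
z* for 90% confidence is 1.645, so the margin of error is 1.645 × 0.03271 = 0.05381.
Point estimate p̂₁ − p̂₂ = 0.5136 − 0.8272 = -0.3136.
-0.3136 ± 0.05381 → (-0.367, -0.260).

(-0.367, -0.260)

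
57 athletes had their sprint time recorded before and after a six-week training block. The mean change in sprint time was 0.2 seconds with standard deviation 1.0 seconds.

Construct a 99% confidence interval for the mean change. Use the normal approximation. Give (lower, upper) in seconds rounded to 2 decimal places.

Paired design: SE = s_d/√n = 1.0/√57 = 0.1325.
z* = 2.576; margin of error = 2.576 × 0.1325 = 0.3413.
0.2 ± 0.3413 → (-0.14, 0.54).

(-0.14, 0.54)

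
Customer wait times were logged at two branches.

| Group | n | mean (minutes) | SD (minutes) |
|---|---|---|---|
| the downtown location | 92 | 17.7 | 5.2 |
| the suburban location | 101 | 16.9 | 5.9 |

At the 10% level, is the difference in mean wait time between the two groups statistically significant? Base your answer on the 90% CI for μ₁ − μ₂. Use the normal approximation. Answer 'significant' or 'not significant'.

not significant

SE₁ = s₁/√n₁ = 5.2/√92 = 0.5421; SE₂ = 5.9/√101 = 0.5871.
Independent samples, unequal variances: SE_diff = √(SE₁² + SE₂²) = √(0.29387241 + 0.34468641) = 0.7991.
z* = 1.645, so margin of error = 1.645 × 0.7991 = 1.3145.
Difference in means = 17.7 − 16.9 = 0.8000.
0.8000 ± 1.3145 → (-0.5145, 2.1145).
The interval (-0.5145, 2.1145) contains 0, so the difference is not significant.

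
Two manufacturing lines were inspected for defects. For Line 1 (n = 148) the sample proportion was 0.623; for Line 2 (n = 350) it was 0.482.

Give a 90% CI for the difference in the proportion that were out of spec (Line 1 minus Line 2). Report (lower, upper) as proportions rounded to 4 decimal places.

(0.0621, 0.2199)

Each SE is √(p̂(1−p̂)/n): √(0.6230·0.3770/148) = 0.03984 and √(0.4820·0.5180/350) = 0.02671.
SE(p̂₁ − p̂₂) = √(SE₁² + SE₂²) = √(0.0015872256 + 0.0007134241) = 0.04797, since the two samples are independent.
At 90% confidence z* = 1.645; margin = 1.645 × 0.04797 = 0.07891.
The difference is 0.6230 − 0.4820 = 0.1410, so the interval is 0.1410 ± 0.07891 = (0.0621, 0.2199).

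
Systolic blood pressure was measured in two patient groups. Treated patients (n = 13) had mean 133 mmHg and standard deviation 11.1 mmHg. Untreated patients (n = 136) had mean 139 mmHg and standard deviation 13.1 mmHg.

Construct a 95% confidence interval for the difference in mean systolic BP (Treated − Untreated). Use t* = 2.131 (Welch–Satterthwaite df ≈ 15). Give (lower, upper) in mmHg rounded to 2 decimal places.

Per-group SEs: s₁/√n₁ = 11.1/√13 = 3.0786, s₂/√n₂ = 13.1/√136 = 1.1233.
Unpooled SE of the difference: √(9.47777796 + 1.26180289) = 3.2771.
Margin of error = t* · SE = 2.131 × 3.2771 = 6.9835.
x̄₁ − x̄₂ = 133 − 139 = -6.0000.
CI: -6.0000 ± 6.9835 = (-12.98, 0.98).

(-12.98, 0.98)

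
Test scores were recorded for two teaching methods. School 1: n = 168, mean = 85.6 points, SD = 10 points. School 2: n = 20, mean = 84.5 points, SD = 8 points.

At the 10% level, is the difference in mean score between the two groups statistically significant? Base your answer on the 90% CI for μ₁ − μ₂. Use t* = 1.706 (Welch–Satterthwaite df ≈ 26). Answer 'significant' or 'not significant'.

Per-group SEs: s₁/√n₁ = 10/√168 = 0.7715, s₂/√n₂ = 8/√20 = 1.7889.
Unpooled SE of the difference: √(0.59521225 + 3.20016321) = 1.9482.
Margin of error = t* · SE = 1.706 × 1.9482 = 3.3236.
x̄₁ − x̄₂ = 85.6 − 84.5 = 1.1000.
CI: 1.1000 ± 3.3236 = (-2.2236, 4.4236).
The interval (-2.2236, 4.4236) contains 0, so the difference is not significant.

not significant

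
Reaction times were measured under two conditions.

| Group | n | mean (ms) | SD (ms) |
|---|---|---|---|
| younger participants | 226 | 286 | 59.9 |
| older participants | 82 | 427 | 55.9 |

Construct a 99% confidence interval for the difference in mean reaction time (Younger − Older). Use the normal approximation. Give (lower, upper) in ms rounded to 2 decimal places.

Standard errors of each mean: 59.9/√226 = 3.9845 and 55.9/√82 = 6.1731.
SE(x̄₁ − x̄₂) = √(3.9845² + 6.1731²) = 7.3473 for independent samples with unequal variances.
With z* = 2.576, the margin is 2.576 × 7.3473 = 18.9266.
x̄₁ − x̄₂ = 286 − 427 = -141.0000; the interval is -141.0000 ± 18.9266 = (-159.93, -122.07).

(-159.93, -122.07)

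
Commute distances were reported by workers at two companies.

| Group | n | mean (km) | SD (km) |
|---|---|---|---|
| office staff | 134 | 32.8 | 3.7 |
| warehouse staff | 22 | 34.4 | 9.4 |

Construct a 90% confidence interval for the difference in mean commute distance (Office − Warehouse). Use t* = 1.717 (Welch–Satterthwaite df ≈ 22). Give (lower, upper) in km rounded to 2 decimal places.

(-5.08, 1.88)

Standard errors of each mean: 3.7/√134 = 0.3196 and 9.4/√22 = 2.0041.
SE(x̄₁ − x̄₂) = √(0.3196² + 2.0041²) = 2.0294 for independent samples with unequal variances.
With t* = 1.717, the margin is 1.717 × 2.0294 = 3.4845.
x̄₁ − x̄₂ = 32.8 − 34.4 = -1.6000; the interval is -1.6000 ± 3.4845 = (-5.08, 1.88).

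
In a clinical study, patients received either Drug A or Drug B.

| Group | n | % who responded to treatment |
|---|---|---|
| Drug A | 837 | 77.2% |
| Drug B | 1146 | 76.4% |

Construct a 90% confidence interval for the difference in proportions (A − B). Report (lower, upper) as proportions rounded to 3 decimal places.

The two standard errors are √(0.7720×0.2280/837) = 0.01450 and √(0.7640×0.2360/1146) = 0.01254.
Because the samples are independent, SE_diff = √(0.01450² + 0.01254²) = 0.01917.
Using z* = 1.645 for 90%, ME = 1.645 × 0.01917 = 0.03153.
p̂₁ − p̂₂ = 0.0080; interval 0.0080 ± 0.03153 gives (-0.024, 0.040).

(-0.024, 0.040)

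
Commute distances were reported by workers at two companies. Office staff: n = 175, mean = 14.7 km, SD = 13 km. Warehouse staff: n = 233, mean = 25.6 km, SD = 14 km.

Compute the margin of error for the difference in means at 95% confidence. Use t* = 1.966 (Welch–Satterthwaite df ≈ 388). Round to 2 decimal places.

2.64

SE₁ = s₁/√n₁ = 13/√175 = 0.9827; SE₂ = 14/√233 = 0.9172.
Independent samples, unequal variances: SE_diff = √(SE₁² + SE₂²) = √(0.96569929 + 0.84125584) = 1.3442.
t* = 1.966, so margin of error = 1.966 × 1.3442 = 2.6427.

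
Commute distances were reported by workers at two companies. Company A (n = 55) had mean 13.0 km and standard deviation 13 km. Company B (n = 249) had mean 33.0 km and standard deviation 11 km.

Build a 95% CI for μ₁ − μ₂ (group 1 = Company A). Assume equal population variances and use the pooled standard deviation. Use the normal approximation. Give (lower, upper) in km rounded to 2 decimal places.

Pooled variance s_p² = [54·13² + 248·11²] / (55+249−2) = 129.5828, so s_p = 11.3834.
SE_diff = s_p·√(1/n₁ + 1/n₂) = 11.3834·√(1/55 + 1/249) = 1.6960.
z* = 1.960; margin = 1.960 × 1.6960 = 3.3242.
Difference = 13.0 − 33.0 = -20.0000.
-20.0000 ± 3.3242 → (-23.32, -16.68).

(-23.32, -16.68)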